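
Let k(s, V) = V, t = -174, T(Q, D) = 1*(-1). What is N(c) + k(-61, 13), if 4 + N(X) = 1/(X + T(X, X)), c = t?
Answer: 1574/175 ≈ 8.9943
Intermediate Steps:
T(Q, D) = -1
c = -174
N(X) = -4 + 1/(-1 + X) (N(X) = -4 + 1/(X - 1) = -4 + 1/(-1 + X))
N(c) + k(-61, 13) = (5 - 4*(-174))/(-1 - 174) + 13 = (5 + 696)/(-175) + 13 = -1/175*701 + 13 = -701/175 + 13 = 1574/175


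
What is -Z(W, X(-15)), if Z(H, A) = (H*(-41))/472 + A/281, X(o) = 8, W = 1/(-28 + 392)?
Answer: -1362943/48278048 ≈ -0.028231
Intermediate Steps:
W = 1/364 ≈ 0.0027473
Z(H, A) = -41*H/472 + A/281 (Z(H, A) = -41*H*(1/472) + A*(1/281) = -41*H/472 + A/281)
-Z(W, X(-15)) = -(-41/472*1/364 + (1/281)*8) = -(-41/171808 + 8/281) = -1*1362943/48278048 = -1362943/48278048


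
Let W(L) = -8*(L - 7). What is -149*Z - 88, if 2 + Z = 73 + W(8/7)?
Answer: -123541/7 ≈ -17649.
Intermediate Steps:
W(L) = 56 - 8*L (W(L) = -8*(-7 + L) = 56 - 8*L)
Z = 825/7 (Z = -2 + (73 + (56 - 64/7)) = -2 + (73 + 328/7) = -2 + 839/7 = 825/7 ≈ 117.86)
-149*Z - 88 = -149*825/7 - 88 = -122925/7 - 88 = -123541/7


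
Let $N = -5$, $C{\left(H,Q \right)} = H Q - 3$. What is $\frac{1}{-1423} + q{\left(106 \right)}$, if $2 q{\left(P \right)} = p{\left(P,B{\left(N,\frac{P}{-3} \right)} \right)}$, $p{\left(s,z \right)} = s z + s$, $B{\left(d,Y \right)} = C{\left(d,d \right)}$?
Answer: $\frac{1734636}{1423} \approx 1219.0$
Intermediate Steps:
$C{\left(H,Q \right)} = -3 + H Q$
$B{\left(d,Y \right)} = -3 + d^{2}$ ($B{\left(d,Y \right)} = -3 + d d = -3 + d^{2}$)
$p{\left(s,z \right)} = s + s z$
$q{\left(P \right)} = \frac{23 P}{2}$ ($q{\left(P \right)} = \frac{P \left(1 - \left(3 - \left(-5\right)^{2}\right)\right)}{2} = \frac{P \left(1 + \left(-3 + 25\right)\right)}{2} = \frac{P \left(1 + 22\right)}{2} = \frac{P 23}{2} = \frac{23 P}{2}$)
$\frac{1}{-1423} + q{\left(106 \right)} = \frac{1}{-1423} + \frac{23}{2} \cdot 106 = - \frac{1}{1423} + 1219 = \frac{1734636}{1423}$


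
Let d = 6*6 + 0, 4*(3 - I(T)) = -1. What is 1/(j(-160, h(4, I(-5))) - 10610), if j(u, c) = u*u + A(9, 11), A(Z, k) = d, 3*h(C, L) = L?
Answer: 1/15026 ≈ 6.6551e-5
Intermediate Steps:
I(T) = 13/4 (I(T) = 3 - ¼*(-1) = 3 + ¼ = 13/4)
d = 36 (d = 36 + 0 = 36)
h(C, L) = L/3
A(Z, k) = 36
j(u, c) = 36 + u² (j(u, c) = u*u + 36 = u² + 36 = 36 + u²)
1/(j(-160, h(4, I(-5))) - 10610) = 1/((36 + (-160)²) - 10610) = 1/((36 + 25600) - 10610) = 1/(25636 - 10610) = 1/15026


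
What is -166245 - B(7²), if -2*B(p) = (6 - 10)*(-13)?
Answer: -166219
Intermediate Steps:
B(p) = -26 (B(p) = -(6 - 10)*(-13)/2 = -(-2)*(-13) = -½*52 = -26)
-166245 - B(7²) = -166245 - 1*(-26) = -166245 + 26 = -166219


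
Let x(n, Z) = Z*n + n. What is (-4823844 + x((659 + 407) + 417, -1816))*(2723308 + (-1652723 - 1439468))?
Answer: 2772336128787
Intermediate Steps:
x(n, Z) = n + Z*n
(-4823844 + x((659 + 407) + 417, -1816))*(2723308 + (-1652723 - 1439468)) = (-4823844 + ((659 + 407) + 417)*(1 - 1816))*(2723308 + (-1652723 - 1439468)) = (-4823844 + (1066 + 417)*(-1815))*(2723308 - 3092191) = (-4823844 + 1483*(-1815))*(-368883) = (-4823844 - 2691645)*(-368883) = -7515489*(-368883) = 2772336128787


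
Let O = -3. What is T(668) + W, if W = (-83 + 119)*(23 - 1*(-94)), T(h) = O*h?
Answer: 2208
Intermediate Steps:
T(h) = -3*h
W = 4212 (W = 36*(23 + 94) = 36*117 = 4212)
T(668) + W = -3*668 + 4212 = -2004 + 4212 = 2208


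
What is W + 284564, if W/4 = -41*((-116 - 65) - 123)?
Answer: 334420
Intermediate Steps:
W = 49856 (W = 4*(-41*((-116 - 65) - 123)) = 4*(-41*(-181 - 123)) = 4*(-41*(-304)) = 4*12464 = 49856)
W + 284564 = 49856 + 284564 = 334420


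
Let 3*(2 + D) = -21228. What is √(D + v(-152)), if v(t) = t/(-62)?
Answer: I*√6799602/31 ≈ 84.116*I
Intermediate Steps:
v(t) = -t/62 (v(t) = t*(-1/62) = -t/62)
D = -7078 (D = -2 + (⅓)*(-21228) = -2 - 7076 = -7078)
√(D + v(-152)) = √(-7078 - 1/62*(-152)) = √(-7078 + 76/31) = √(-219342/31) = I*√6799602/31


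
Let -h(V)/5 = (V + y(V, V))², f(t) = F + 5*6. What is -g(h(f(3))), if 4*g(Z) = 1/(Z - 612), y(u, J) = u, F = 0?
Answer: 1/74448 ≈ 1.3432e-5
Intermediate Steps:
f(t) = 30 (f(t) = 0 + 5*6 = 0 + 30 = 30)
h(V) = -20*V² (h(V) = -5*(V + V)² = -5*4*V² = -20*V²)
g(Z) = 1/(4*(-612 + Z)) (g(Z) = 1/(4*(Z - 612)) = 1/(4*(-612 + Z)))
-g(h(f(3))) = -1/(4*(-612 - 20*30²)) = -1/(4*(-612 - 20*900)) = -1/(4*(-612 - 18000)) = -1/(4*(-18612)) = -(-1)/(4*18612) = -1*(-1/74448) = 1/74448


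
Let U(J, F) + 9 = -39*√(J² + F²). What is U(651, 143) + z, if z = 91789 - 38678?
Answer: 53102 - 195*√17770 ≈ 27108.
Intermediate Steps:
U(J, F) = -9 - 39*√(F² + J²) (U(J, F) = -9 - 39*√(J² + F²) = -9 - 39*√(F² + J²))
z = 53111
U(651, 143) + z = (-9 - 39*√(143² + 651²)) + 53111 = (-9 - 39*√(20449 + 423801)) + 53111 = (-9 - 195*√17770) + 53111 = 53102 - 195*√17770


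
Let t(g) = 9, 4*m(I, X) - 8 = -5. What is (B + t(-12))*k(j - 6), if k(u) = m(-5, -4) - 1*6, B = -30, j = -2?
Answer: 441/4 ≈ 110.25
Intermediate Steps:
m(I, X) = ¾ (m(I, X) = 2 + (¼)*(-5) = 2 - 5/4 = ¾)
k(u) = -21/4 (k(u) = ¾ - 1*6 = ¾ - 6 = -21/4)
(B + t(-12))*k(j - 6) = (-30 + 9)*(-21/4) = -21*(-21/4) = 441/4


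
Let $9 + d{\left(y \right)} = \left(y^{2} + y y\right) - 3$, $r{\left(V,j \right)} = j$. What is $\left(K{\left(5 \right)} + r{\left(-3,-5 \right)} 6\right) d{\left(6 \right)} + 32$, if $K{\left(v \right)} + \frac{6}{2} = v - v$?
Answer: $-1948$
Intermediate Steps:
$K{\left(v \right)} = -3$ ($K{\left(v \right)} = -3 + \left(v - v\right) = -3 + 0 = -3$)
$d{\left(y \right)} = -12 + 2 y^{2}$ ($d{\left(y \right)} = -9 - \left(3 - y^{2} - y y\right) = -9 + \left(\left(y^{2} + y^{2}\right) - 3\right) = -9 + \left(2 y^{2} - 3\right) = -9 + \left(-3 + 2 y^{2}\right) = -12 + 2 y^{2}$)
$\left(K{\left(5 \right)} + r{\left(-3,-5 \right)} 6\right) d{\left(6 \right)} + 32 = \left(-3 - 30\right) \left(-12 + 2 \cdot 6^{2}\right) + 32 = \left(-3 - 30\right) \left(-12 + 2 \cdot 36\right) + 32 = - 33 \left(-12 + 72\right) + 32 = \left(-33\right) 60 + 32 = -1980 + 32 = -1948$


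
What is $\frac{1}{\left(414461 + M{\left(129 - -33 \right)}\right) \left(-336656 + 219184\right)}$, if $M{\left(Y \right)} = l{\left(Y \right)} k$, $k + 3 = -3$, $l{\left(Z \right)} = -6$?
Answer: $- \frac{1}{48691791584} \approx -2.0537 \cdot 10^{-11}$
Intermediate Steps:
$k = -6$ ($k = -3 - 3 = -6$)
$M{\left(Y \right)} = 36$ ($M{\left(Y \right)} = \left(-6\right) \left(-6\right) = 36$)
$\frac{1}{\left(414461 + M{\left(129 - -33 \right)}\right) \left(-336656 + 219184\right)} = \frac{1}{\left(414461 + 36\right) \left(-336656 + 219184\right)} = \frac{1}{414497 \left(-117472\right)} = \frac{1}{-48691791584} = - \frac{1}{48691791584}$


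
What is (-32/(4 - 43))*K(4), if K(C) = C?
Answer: 128/39 ≈ 3.2821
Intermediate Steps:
(-32/(4 - 43))*K(4) = (-32/(4 - 43))*4 = (-32/(-39))*4 = -1/39*(-32)*4 = (32/39)*4 = 128/39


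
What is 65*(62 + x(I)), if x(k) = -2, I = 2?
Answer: 3900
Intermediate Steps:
65*(62 + x(I)) = 65*(62 - 2) = 65*60 = 3900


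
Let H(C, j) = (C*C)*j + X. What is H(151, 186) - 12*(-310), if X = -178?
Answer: 4244528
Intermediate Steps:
H(C, j) = -178 + j*C**2 (H(C, j) = (C*C)*j - 178 = C**2*j - 178 = j*C**2 - 178 = -178 + j*C**2)
H(151, 186) - 12*(-310) = (-178 + 186*151**2) - 12*(-310) = (-178 + 186*22801) - 1*(-3720) = (-178 + 4240986) + 3720 = 4240808 + 3720 = 4244528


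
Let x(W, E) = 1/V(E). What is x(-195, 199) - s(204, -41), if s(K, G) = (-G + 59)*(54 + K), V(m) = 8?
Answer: -206399/8 ≈ -25800.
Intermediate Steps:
s(K, G) = (54 + K)*(59 - G) (s(K, G) = (59 - G)*(54 + K) = (54 + K)*(59 - G))
x(W, E) = ⅛ (x(W, E) = 1/8 = ⅛)
x(-195, 199) - s(204, -41) = ⅛ - (3186 - 54*(-41) + 59*204 - 1*(-41)*204) = ⅛ - (3186 + 2214 + 12036 + 8364) = ⅛ - 1*25800 = ⅛ - 25800 = -206399/8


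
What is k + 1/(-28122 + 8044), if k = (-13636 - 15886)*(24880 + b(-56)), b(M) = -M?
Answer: -14780632366177/20078 ≈ -7.3616e+8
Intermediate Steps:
k = -736160592 (k = (-13636 - 15886)*(24880 - 1*(-56)) = -29522*(24880 + 56) = -29522*24936 = -736160592)
k + 1/(-28122 + 8044) = -736160592 + 1/(-28122 + 8044) = -736160592 + 1/(-20078) = -736160592 - 1/20078 = -14780632366177/20078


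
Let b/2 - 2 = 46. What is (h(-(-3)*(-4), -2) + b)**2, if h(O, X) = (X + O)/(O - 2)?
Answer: 9409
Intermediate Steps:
b = 96 (b = 4 + 2*46 = 4 + 92 = 96)
h(O, X) = (O + X)/(-2 + O)
(h(-(-3)*(-4), -2) + b)**2 = ((-(-3)*(-4) - 2)/(-2 - (-3)*(-4)) + 96)**2 = ((-1*12 - 2)/(-2 - 1*12) + 96)**2 = ((-12 - 2)/(-2 - 12) + 96)**2 = (-14/(-14) + 96)**2 = (-1/14*(-14) + 96)**2 = (1 + 96)**2 = 97**2 = 9409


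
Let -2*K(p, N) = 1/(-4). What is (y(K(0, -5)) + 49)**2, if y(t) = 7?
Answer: 3136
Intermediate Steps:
K(p, N) = 1/8 (K(p, N) = -1/2/(-4) = -1/2*(-1/4) = 1/8)
(y(K(0, -5)) + 49)**2 = (7 + 49)**2 = 56**2 = 3136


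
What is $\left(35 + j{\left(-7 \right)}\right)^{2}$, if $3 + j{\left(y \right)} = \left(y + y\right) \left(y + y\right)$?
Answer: $51984$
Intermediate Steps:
$j{\left(y \right)} = -3 + 4 y^{2}$ ($j{\left(y \right)} = -3 + \left(y + y\right) \left(y + y\right) = -3 + 2 y 2 y = -3 + 4 y^{2}$)
$\left(35 + j{\left(-7 \right)}\right)^{2} = \left(35 - \left(3 - 4 \left(-7\right)^{2}\right)\right)^{2} = \left(35 + \left(-3 + 4 \cdot 49\right)\right)^{2} = \left(35 + \left(-3 + 196\right)\right)^{2} = \left(35 + 193\right)^{2} = 228^{2} = 51984$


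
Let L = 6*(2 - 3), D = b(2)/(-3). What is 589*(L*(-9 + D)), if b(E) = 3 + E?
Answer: 37696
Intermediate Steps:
D = -5/3 (D = (3 + 2)/(-3) = 5*(-1/3) = -5/3 ≈ -1.6667)
L = -6 (L = 6*(-1) = -6)
589*(L*(-9 + D)) = 589*(-6*(-9 - 5/3)) = 589*(-6*(-32/3)) = 589*64 = 37696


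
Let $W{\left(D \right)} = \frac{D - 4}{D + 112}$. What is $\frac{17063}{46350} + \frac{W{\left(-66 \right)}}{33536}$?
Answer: $\frac{6579773707}{17875526400} \approx 0.36809$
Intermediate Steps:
$W{\left(D \right)} = \frac{-4 + D}{112 + D}$
$\frac{17063}{46350} + \frac{W{\left(-66 \right)}}{33536} = \frac{17063}{46350} + \frac{\frac{1}{112 - 66} \left(-4 - 66\right)}{33536} = 17063 \cdot \frac{1}{46350} + \frac{1}{46} \left(-70\right) \frac{1}{33536} = \frac{17063}{46350} + \frac{1}{46} \left(-70\right) \frac{1}{33536} = \frac{17063}{46350} - \frac{35}{771328} = \frac{6579773707}{17875526400}$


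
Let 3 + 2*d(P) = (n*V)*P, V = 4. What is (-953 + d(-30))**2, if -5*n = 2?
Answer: 3463321/4 ≈ 8.6583e+5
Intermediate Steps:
n = -2/5 (n = -1/5*2 = -2/5 ≈ -0.40000)
d(P) = -3/2 - 4*P/5 (d(P) = -3/2 + ((-2/5*4)*P)/2 = -3/2 + (-8*P/5)/2 = -3/2 - 4*P/5)
(-953 + d(-30))**2 = (-953 + (-3/2 - 4/5*(-30)))**2 = (-953 + (-3/2 + 24))**2 = (-953 + 45/2)**2 = (-1861/2)**2 = 3463321/4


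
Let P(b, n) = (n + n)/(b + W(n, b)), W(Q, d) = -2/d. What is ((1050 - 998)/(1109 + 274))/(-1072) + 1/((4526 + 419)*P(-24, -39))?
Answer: 3850339/142961097240 ≈ 2.6933e-5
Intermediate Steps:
P(b, n) = 2*n/(b - 2/b) (P(b, n) = (n + n)/(b - 2/b) = (2*n)/(b - 2/b) = 2*n/(b - 2/b))
((1050 - 998)/(1109 + 274))/(-1072) + 1/((4526 + 419)*P(-24, -39)) = ((1050 - 998)/(1109 + 274))/(-1072) + 1/((4526 + 419)*((2*(-24)*(-39)/(-2 + (-24)²)))) = (52/1383)*(-1/1072) + 1/(4945*((2*(-24)*(-39)/(-2 + 576)))) = (52*(1/1383))*(-1/1072) + 1/(4945*((2*(-24)*(-39)/574))) = (52/1383)*(-1/1072) + 1/(4945*((2*(-24)*(-39)*(1/574)))) = -13/370644 + 1/(4945*(936/287)) = -13/370644 + (1/4945)*(287/936) = -13/370644 + 287/4628520 = 3850339/142961097240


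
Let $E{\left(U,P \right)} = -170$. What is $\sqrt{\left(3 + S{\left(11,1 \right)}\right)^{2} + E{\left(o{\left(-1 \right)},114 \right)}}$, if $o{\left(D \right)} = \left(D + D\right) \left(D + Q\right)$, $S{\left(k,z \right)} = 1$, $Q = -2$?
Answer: $i \sqrt{154} \approx 12.41 i$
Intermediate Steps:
$o{\left(D \right)} = 2 D \left(-2 + D\right)$ ($o{\left(D \right)} = \left(D + D\right) \left(D - 2\right) = 2 D \left(-2 + D\right)$)
$\sqrt{\left(3 + S{\left(11,1 \right)}\right)^{2} + E{\left(o{\left(-1 \right)},114 \right)}} = \sqrt{\left(3 + 1\right)^{2} - 170} = \sqrt{4^{2} - 170} = \sqrt{16 - 170} = \sqrt{-154} = i \sqrt{154}$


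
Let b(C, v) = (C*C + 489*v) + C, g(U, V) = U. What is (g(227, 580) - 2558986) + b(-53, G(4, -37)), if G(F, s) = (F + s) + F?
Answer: -2570184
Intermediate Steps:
G(F, s) = s + 2*F
b(C, v) = C + C**2 + 489*v (b(C, v) = (C**2 + 489*v) + C = C + C**2 + 489*v)
(g(227, 580) - 2558986) + b(-53, G(4, -37)) = (227 - 2558986) + (-53 + (-53)**2 + 489*(-37 + 2*4)) = -2558759 + (-53 + 2809 + 489*(-37 + 8)) = -2558759 + (-53 + 2809 + 489*(-29)) = -2558759 + (-53 + 2809 - 14181) = -2558759 - 11425 = -2570184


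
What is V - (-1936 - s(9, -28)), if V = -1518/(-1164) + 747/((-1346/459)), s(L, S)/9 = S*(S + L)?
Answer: 422405238/65281 ≈ 6470.6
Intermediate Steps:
s(L, S) = 9*S*(L + S) (s(L, S) = 9*(S*(S + L)) = 9*(S*(L + S)) = 9*S*(L + S))
V = -16544206/65281 (V = -1518*(-1/1164) + 747/((-1346*1/459)) = 253/194 + 747/(-1346/459) = 253/194 + 747*(-459/1346) = 253/194 - 342873/1346 = -16544206/65281 ≈ -253.43)
V - (-1936 - s(9, -28)) = -16544206/65281 - (-1936 - 9*(-28)*(9 - 28)) = -16544206/65281 - (-1936 - 9*(-28)*(-19)) = -16544206/65281 - (-1936 - 1*4788) = -16544206/65281 - (-1936 - 4788) = -16544206/65281 - 1*(-6724) = -16544206/65281 + 6724 = 422405238/65281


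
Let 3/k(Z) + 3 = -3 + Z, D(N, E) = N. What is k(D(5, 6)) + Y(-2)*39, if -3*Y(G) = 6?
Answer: -81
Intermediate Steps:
Y(G) = -2 (Y(G) = -⅓*6 = -2)
k(Z) = 3/(-6 + Z) (k(Z) = 3/(-3 + (-3 + Z)) = 3/(-6 + Z))
k(D(5, 6)) + Y(-2)*39 = 3/(-6 + 5) - 2*39 = 3/(-1) - 78 = 3*(-1) - 78 = -3 - 78 = -81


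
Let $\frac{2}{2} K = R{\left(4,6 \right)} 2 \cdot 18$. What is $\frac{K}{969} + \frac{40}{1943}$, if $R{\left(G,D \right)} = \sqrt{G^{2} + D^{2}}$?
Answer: $\frac{40}{1943} + \frac{24 \sqrt{13}}{323} \approx 0.28849$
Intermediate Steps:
$R{\left(G,D \right)} = \sqrt{D^{2} + G^{2}}$
$K = 72 \sqrt{13}$ ($K = \sqrt{6^{2} + 4^{2}} \cdot 2 \cdot 18 = \sqrt{36 + 16} \cdot 2 \cdot 18 = \sqrt{52} \cdot 2 \cdot 18 = 2 \sqrt{13} \cdot 2 \cdot 18 = 4 \sqrt{13} \cdot 18 = 72 \sqrt{13} \approx 259.6$)
$\frac{K}{969} + \frac{40}{1943} = \frac{72 \sqrt{13}}{969} + \frac{40}{1943} = 72 \sqrt{13} \cdot \frac{1}{969} + 40 \cdot \frac{1}{1943} = \frac{24 \sqrt{13}}{323} + \frac{40}{1943} = \frac{40}{1943} + \frac{24 \sqrt{13}}{323}$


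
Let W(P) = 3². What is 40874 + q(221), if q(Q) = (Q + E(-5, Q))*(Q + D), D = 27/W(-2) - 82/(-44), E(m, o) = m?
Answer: 986266/11 ≈ 89661.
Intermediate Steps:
W(P) = 9
D = 107/22 (D = 27/9 - 82/(-44) = 27*(⅑) - 82*(-1/44) = 3 + 41/22 = 107/22 ≈ 4.8636)
q(Q) = (-5 + Q)*(107/22 + Q) (q(Q) = (Q - 5)*(Q + 107/22) = (-5 + Q)*(107/22 + Q))
40874 + q(221) = 40874 + (-535/22 + 221² - 3/22*221) = 40874 + (-535/22 + 48841 - 663/22) = 40874 + 536652/11 = 986266/11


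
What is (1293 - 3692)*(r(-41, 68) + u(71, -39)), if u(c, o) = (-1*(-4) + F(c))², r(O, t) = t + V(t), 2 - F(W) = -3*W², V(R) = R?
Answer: -549099378023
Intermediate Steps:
F(W) = 2 + 3*W² (F(W) = 2 - (-3)*W² = 2 + 3*W²)
r(O, t) = 2*t (r(O, t) = t + t = 2*t)
u(c, o) = (6 + 3*c²)² (u(c, o) = (-1*(-4) + (2 + 3*c²))² = (4 + (2 + 3*c²))² = (6 + 3*c²)²)
(1293 - 3692)*(r(-41, 68) + u(71, -39)) = (1293 - 3692)*(2*68 + 9*(2 + 71²)²) = -2399*(136 + 9*(2 + 5041)²) = -2399*(136 + 9*5043²) = -2399*(136 + 9*25431849) = -2399*(136 + 228886641) = -2399*228886777 = -549099378023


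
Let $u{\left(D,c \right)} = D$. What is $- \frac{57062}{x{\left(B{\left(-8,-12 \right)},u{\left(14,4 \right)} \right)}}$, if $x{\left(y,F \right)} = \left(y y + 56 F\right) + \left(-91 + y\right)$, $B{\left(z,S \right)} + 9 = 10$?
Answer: $- \frac{57062}{695} \approx -82.104$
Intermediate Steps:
$B{\left(z,S \right)} = 1$ ($B{\left(z,S \right)} = -9 + 10 = 1$)
$x{\left(y,F \right)} = -91 + y + y^{2} + 56 F$ ($x{\left(y,F \right)} = \left(y^{2} + 56 F\right) + \left(-91 + y\right) = -91 + y + y^{2} + 56 F$)
$- \frac{57062}{x{\left(B{\left(-8,-12 \right)},u{\left(14,4 \right)} \right)}} = - \frac{57062}{-91 + 1 + 1^{2} + 56 \cdot 14} = - \frac{57062}{-91 + 1 + 1 + 784} = - \frac{57062}{695}$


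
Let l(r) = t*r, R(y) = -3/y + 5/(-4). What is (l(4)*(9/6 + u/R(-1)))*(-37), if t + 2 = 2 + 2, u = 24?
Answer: -31524/7 ≈ -4503.4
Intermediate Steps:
R(y) = -5/4 - 3/y (R(y) = -3/y + 5*(-¼) = -3/y - 5/4 = -5/4 - 3/y)
t = 2 (t = -2 + (2 + 2) = -2 + 4 = 2)
l(r) = 2*r
(l(4)*(9/6 + u/R(-1)))*(-37) = ((2*4)*(9/6 + 24/(-5/4 - 3/(-1))))*(-37) = (8*(9*(⅙) + 24/(-5/4 - 3*(-1))))*(-37) = (8*(3/2 + 24/(-5/4 + 3)))*(-37) = (8*(3/2 + 24/(7/4)))*(-37) = (8*(3/2 + 24*(4/7)))*(-37) = (8*(3/2 + 96/7))*(-37) = (8*(213/14))*(-37) = (852/7)*(-37) = -31524/7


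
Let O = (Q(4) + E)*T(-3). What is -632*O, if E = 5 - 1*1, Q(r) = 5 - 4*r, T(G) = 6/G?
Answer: -8848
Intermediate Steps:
E = 4 (E = 5 - 1 = 4)
O = 14 (O = ((5 - 4*4) + 4)*(6/(-3)) = ((5 - 16) + 4)*(6*(-1/3)) = (-11 + 4)*(-2) = -7*(-2) = 14)
-632*O = -632*14 = -8848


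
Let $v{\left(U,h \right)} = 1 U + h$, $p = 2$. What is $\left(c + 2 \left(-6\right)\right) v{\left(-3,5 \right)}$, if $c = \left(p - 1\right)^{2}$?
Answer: $-22$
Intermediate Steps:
$c = 1$ ($c = \left(2 - 1\right)^{2} = 1^{2} = 1$)
$v{\left(U,h \right)} = U + h$
$\left(c + 2 \left(-6\right)\right) v{\left(-3,5 \right)} = \left(1 + 2 \left(-6\right)\right) \left(-3 + 5\right) = \left(1 - 12\right) 2 = \left(-11\right) 2 = -22$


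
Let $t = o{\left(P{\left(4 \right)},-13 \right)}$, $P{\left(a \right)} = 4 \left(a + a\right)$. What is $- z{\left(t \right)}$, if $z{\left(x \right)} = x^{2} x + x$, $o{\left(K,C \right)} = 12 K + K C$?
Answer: $32800$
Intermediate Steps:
$P{\left(a \right)} = 8 a$ ($P{\left(a \right)} = 4 \cdot 2 a = 8 a$)
$o{\left(K,C \right)} = 12 K + C K$
$t = -32$ ($t = 8 \cdot 4 \left(12 - 13\right) = 32 \left(-1\right) = -32$)
$z{\left(x \right)} = x + x^{3}$ ($z{\left(x \right)} = x^{3} + x = x + x^{3}$)
$- z{\left(t \right)} = - (-32 + \left(-32\right)^{3}) = - (-32 - 32768) = \left(-1\right) \left(-32800\right) = 32800$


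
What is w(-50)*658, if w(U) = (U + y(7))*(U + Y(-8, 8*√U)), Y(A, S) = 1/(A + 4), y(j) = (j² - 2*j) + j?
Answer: 264516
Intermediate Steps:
y(j) = j² - j
Y(A, S) = 1/(4 + A)
w(U) = (42 + U)*(-¼ + U) (w(U) = (U + 7*(-1 + 7))*(U + 1/(4 - 8)) = (U + 7*6)*(U + 1/(-4)) = (U + 42)*(U - ¼) = (42 + U)*(-¼ + U))
w(-50)*658 = (-21/2 + (-50)² + (167/4)*(-50))*658 = (-21/2 + 2500 - 4175/2)*658 = 402*658 = 264516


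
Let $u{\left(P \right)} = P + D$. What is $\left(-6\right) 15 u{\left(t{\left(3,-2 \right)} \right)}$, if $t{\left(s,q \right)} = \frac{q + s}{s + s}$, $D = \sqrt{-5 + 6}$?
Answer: $-105$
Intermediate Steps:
$D = 1$ ($D = \sqrt{1} = 1$)
$t{\left(s,q \right)} = \frac{q + s}{2 s}$
$u{\left(P \right)} = 1 + P$ ($u{\left(P \right)} = P + 1 = 1 + P$)
$\left(-6\right) 15 u{\left(t{\left(3,-2 \right)} \right)} = \left(-6\right) 15 \left(1 + \frac{-2 + 3}{2 \cdot 3}\right) = - 90 \left(1 + \frac{1}{2} \cdot \frac{1}{3} \cdot 1\right) = - 90 \left(1 + \frac{1}{6}\right) = \left(-90\right) \frac{7}{6} = -105$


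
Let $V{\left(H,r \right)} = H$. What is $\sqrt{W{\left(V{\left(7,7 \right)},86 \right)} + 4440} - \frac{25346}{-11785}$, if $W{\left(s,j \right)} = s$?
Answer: $\frac{25346}{11785} + \sqrt{4447} \approx 68.837$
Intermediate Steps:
$\sqrt{W{\left(V{\left(7,7 \right)},86 \right)} + 4440} - \frac{25346}{-11785} = \sqrt{7 + 4440} - \frac{25346}{-11785} = \sqrt{4447} - 25346 \left(- \frac{1}{11785}\right) = \sqrt{4447} - - \frac{25346}{11785} = \sqrt{4447} + \frac{25346}{11785} = \frac{25346}{11785} + \sqrt{4447}$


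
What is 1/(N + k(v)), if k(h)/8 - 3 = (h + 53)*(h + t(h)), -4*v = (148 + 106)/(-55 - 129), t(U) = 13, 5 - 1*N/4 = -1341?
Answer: 16928/187954465 ≈ 9.0064e-5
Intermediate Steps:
N = 5384 (N = 20 - 4*(-1341) = 20 + 5364 = 5384)
v = 127/368 (v = -(148 + 106)/(4*(-55 - 129)) = -127/(2*(-184)) = -127*(-1)/(2*184) = -¼*(-127/92) = 127/368 ≈ 0.34511)
k(h) = 24 + 8*(13 + h)*(53 + h) (k(h) = 24 + 8*((h + 53)*(h + 13)) = 24 + 8*((53 + h)*(13 + h)) = 24 + 8*((13 + h)*(53 + h)) = 24 + 8*(13 + h)*(53 + h))
1/(N + k(v)) = 1/(5384 + (5536 + 8*(127/368)² + 528*(127/368))) = 1/(5384 + (5536 + 8*(16129/135424) + 4191/23)) = 1/(5384 + (5536 + 16129/16928 + 4191/23)) = 1/(5384 + 96814113/16928) = 1/(187954465/16928) = 16928/187954465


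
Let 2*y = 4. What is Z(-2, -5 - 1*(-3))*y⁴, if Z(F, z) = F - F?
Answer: 0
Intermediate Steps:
y = 2 (y = (½)*4 = 2)
Z(F, z) = 0
Z(-2, -5 - 1*(-3))*y⁴ = 0*2⁴ = 0*16 = 0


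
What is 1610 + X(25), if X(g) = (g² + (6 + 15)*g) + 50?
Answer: 2810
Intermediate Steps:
X(g) = 50 + g² + 21*g (X(g) = (g² + 21*g) + 50 = 50 + g² + 21*g)
1610 + X(25) = 1610 + (50 + 25² + 21*25) = 1610 + (50 + 625 + 525) = 1610 + 1200 = 2810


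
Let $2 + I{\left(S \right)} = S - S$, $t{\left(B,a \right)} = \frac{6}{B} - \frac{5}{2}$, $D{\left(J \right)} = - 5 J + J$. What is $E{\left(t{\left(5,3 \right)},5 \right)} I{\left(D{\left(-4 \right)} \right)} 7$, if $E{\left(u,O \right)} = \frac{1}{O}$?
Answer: $- \frac{14}{5} \approx -2.8$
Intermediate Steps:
$D{\left(J \right)} = - 4 J$
$t{\left(B,a \right)} = - \frac{5}{2} + \frac{6}{B}$ ($t{\left(B,a \right)} = \frac{6}{B} - \frac{5}{2} = - \frac{5}{2} + \frac{6}{B}$)
$I{\left(S \right)} = -2$ ($I{\left(S \right)} = -2 + \left(S - S\right) = -2 + 0 = -2$)
$E{\left(t{\left(5,3 \right)},5 \right)} I{\left(D{\left(-4 \right)} \right)} 7 = \frac{1}{5} \left(-2\right) 7 = \left(- \frac{2}{5}\right) 7 = - \frac{14}{5}$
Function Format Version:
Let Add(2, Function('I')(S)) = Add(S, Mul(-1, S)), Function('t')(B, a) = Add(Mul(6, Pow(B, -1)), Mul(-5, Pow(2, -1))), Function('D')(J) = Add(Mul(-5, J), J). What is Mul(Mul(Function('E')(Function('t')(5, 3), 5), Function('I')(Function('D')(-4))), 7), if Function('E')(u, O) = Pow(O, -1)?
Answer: Rational(-14, 5) ≈ -2.8000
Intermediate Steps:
Function('D')(J) = Mul(-4, J)
Function('t')(B, a) = Add(Rational(-5, 2), Mul(6, Pow(B, -1))) (Function('t')(B, a) = Add(Mul(6, Pow(B, -1)), Mul(-5, Rational(1, 2))) = Add(Mul(6, Pow(B, -1)), Rational(-5, 2)) = Add(Rational(-5, 2), Mul(6, Pow(B, -1))))
Function('I')(S) = -2 (Function('I')(S) = Add(-2, Add(S, Mul(-1, S))) = Add(-2, 0) = -2)
Mul(Mul(Function('E')(Function('t')(5, 3), 5), Function('I')(Function('D')(-4))), 7) = Mul(Mul(Pow(5, -1), -2), 7) = Mul(Mul(Rational(1, 5), -2), 7) = Mul(Rational(-2, 5), 7) = Rational(-14, 5)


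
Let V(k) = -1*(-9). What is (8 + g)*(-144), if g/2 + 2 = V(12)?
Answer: -3168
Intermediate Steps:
V(k) = 9
g = 14 (g = -4 + 2*9 = -4 + 18 = 14)
(8 + g)*(-144) = (8 + 14)*(-144) = 22*(-144) = -3168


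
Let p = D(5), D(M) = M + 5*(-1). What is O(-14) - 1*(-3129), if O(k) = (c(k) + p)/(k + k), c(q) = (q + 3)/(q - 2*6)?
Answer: 2277901/728 ≈ 3129.0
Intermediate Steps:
D(M) = -5 + M (D(M) = M - 5 = -5 + M)
c(q) = (3 + q)/(-12 + q) (c(q) = (3 + q)/(q - 12) = (3 + q)/(-12 + q))
p = 0 (p = -5 + 5 = 0)
O(k) = (3 + k)/(2*k*(-12 + k)) (O(k) = ((3 + k)/(-12 + k) + 0)/(k + k) = ((3 + k)/(-12 + k))/((2*k)) = ((3 + k)/(-12 + k))*(1/(2*k)) = (3 + k)/(2*k*(-12 + k)))
O(-14) - 1*(-3129) = (½)*(3 - 14)/(-14*(-12 - 14)) - 1*(-3129) = (½)*(-1/14)*(-11)/(-26) + 3129 = (½)*(-1/14)*(-1/26)*(-11) + 3129 = -11/728 + 3129 = 2277901/728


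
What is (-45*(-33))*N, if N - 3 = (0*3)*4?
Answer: 4455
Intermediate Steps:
N = 3 (N = 3 + (0*3)*4 = 3 + 0*4 = 3 + 0 = 3)
(-45*(-33))*N = -45*(-33)*3 = 1485*3 = 4455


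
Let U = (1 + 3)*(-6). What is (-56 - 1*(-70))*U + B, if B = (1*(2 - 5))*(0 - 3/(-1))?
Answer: -345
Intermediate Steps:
U = -24 (U = 4*(-6) = -24)
B = -9 (B = (1*(-3))*(0 - 3*(-1)) = -3*(0 + 3) = -3*3 = -9)
(-56 - 1*(-70))*U + B = (-56 - 1*(-70))*(-24) - 9 = (-56 + 70)*(-24) - 9 = 14*(-24) - 9 = -336 - 9 = -345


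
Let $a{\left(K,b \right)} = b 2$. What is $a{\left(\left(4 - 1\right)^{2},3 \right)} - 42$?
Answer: $-36$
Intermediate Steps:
$a{\left(K,b \right)} = 2 b$
$a{\left(\left(4 - 1\right)^{2},3 \right)} - 42 = 2 \cdot 3 - 42 = 6 - 42 = -36$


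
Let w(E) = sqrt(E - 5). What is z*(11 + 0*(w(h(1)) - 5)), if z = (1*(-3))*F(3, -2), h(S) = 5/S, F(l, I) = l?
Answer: -99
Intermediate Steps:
z = -9 (z = (1*(-3))*3 = -3*3 = -9)
w(E) = sqrt(-5 + E)
z*(11 + 0*(w(h(1)) - 5)) = -9*(11 + 0*(sqrt(-5 + 5/1) - 5)) = -9*(11 + 0*(sqrt(-5 + 5*1) - 5)) = -9*(11 + 0*(sqrt(-5 + 5) - 5)) = -9*(11 + 0*(sqrt(0) - 5)) = -9*(11 + 0*(0 - 5)) = -9*(11 + 0*(-5)) = -9*(11 + 0) = -9*11 = -99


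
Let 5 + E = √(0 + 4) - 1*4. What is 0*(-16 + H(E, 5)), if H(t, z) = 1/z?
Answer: 0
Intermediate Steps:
E = -7 (E = -5 + (√(0 + 4) - 1*4) = -5 + (√4 - 4) = -5 + (2 - 4) = -5 - 2 = -7)
0*(-16 + H(E, 5)) = 0*(-16 + 1/5) = 0*(-16 + ⅕) = 0*(-79/5) = 0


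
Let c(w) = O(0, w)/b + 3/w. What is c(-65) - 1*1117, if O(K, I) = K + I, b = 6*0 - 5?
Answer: -71763/65 ≈ -1104.0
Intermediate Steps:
b = -5 (b = 0 - 5 = -5)
O(K, I) = I + K
c(w) = 3/w - w/5 (c(w) = (w + 0)/(-5) + 3/w = w*(-⅕) + 3/w = -w/5 + 3/w = 3/w - w/5)
c(-65) - 1*1117 = (3/(-65) - ⅕*(-65)) - 1*1117 = (3*(-1/65) + 13) - 1117 = (-3/65 + 13) - 1117 = 842/65 - 1117 = -71763/65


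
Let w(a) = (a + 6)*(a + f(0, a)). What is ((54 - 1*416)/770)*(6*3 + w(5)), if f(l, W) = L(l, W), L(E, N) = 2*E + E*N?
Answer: -13213/385 ≈ -34.319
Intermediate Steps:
f(l, W) = l*(2 + W)
w(a) = a*(6 + a) (w(a) = (a + 6)*(a + 0*(2 + a)) = (6 + a)*(a + 0) = (6 + a)*a = a*(6 + a))
((54 - 1*416)/770)*(6*3 + w(5)) = ((54 - 1*416)/770)*(6*3 + 5*(6 + 5)) = ((54 - 416)*(1/770))*(18 + 5*11) = (-362*1/770)*(18 + 55) = -181/385*73 = -13213/385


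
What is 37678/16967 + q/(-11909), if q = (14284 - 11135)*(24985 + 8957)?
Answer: -1813041227884/202060003 ≈ -8972.8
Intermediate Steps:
q = 106883358 (q = 3149*33942 = 106883358)
37678/16967 + q/(-11909) = 37678/16967 + 106883358/(-11909) = 37678*(1/16967) + 106883358*(-1/11909) = 37678/16967 - 106883358/11909 = -1813041227884/202060003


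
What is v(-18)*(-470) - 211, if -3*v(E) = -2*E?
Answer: 5429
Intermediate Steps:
v(E) = 2*E/3 (v(E) = -(-2)*E/3 = 2*E/3)
v(-18)*(-470) - 211 = ((2/3)*(-18))*(-470) - 211 = -12*(-470) - 211 = 5640 - 211 = 5429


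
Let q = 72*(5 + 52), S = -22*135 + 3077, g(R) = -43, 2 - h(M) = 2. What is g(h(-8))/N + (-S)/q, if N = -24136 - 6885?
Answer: -3142775/127310184 ≈ -0.024686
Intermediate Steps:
h(M) = 0 (h(M) = 2 - 1*2 = 2 - 2 = 0)
S = 107 (S = -2970 + 3077 = 107)
q = 4104 (q = 72*57 = 4104)
N = -31021
g(h(-8))/N + (-S)/q = -43/(-31021) - 1*107/4104 = -43*(-1/31021) - 107*1/4104 = 43/31021 - 107/4104 = -3142775/127310184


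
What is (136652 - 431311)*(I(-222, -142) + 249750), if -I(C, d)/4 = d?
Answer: -73758451562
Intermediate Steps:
I(C, d) = -4*d
(136652 - 431311)*(I(-222, -142) + 249750) = (136652 - 431311)*(-4*(-142) + 249750) = -294659*(568 + 249750) = -294659*250318 = -73758451562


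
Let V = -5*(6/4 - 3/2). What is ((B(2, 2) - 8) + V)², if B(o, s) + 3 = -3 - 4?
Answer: 324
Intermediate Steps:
B(o, s) = -10 (B(o, s) = -3 + (-3 - 4) = -3 - 7 = -10)
V = 0 (V = -5*(6*(¼) - 3*½) = -5*(3/2 - 3/2) = -5*0 = 0)
((B(2, 2) - 8) + V)² = ((-10 - 8) + 0)² = (-18 + 0)² = (-18)² = 324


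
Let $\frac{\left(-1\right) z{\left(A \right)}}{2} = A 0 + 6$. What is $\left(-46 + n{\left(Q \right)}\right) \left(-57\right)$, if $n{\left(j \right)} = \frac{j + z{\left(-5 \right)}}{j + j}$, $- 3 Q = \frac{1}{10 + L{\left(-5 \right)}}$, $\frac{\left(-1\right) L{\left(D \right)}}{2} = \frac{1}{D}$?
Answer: $- \frac{80769}{10} \approx -8076.9$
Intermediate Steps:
$L{\left(D \right)} = - \frac{2}{D}$
$z{\left(A \right)} = -12$ ($z{\left(A \right)} = - 2 \left(A 0 + 6\right) = - 2 \left(0 + 6\right) = \left(-2\right) 6 = -12$)
$Q = - \frac{5}{156}$ ($Q = - \frac{1}{3 \left(10 - \frac{2}{-5}\right)} = - \frac{1}{3 \left(10 - - \frac{2}{5}\right)} = - \frac{1}{3 \left(10 + \frac{2}{5}\right)} = - \frac{1}{3 \cdot \frac{52}{5}} = \left(- \frac{1}{3}\right) \frac{5}{52} = - \frac{5}{156} \approx -0.032051$)
$n{\left(j \right)} = \frac{-12 + j}{2 j}$ ($n{\left(j \right)} = \frac{j - 12}{j + j} = \frac{-12 + j}{2 j}$)
$\left(-46 + n{\left(Q \right)}\right) \left(-57\right) = \left(-46 + \frac{-12 - \frac{5}{156}}{2 \left(- \frac{5}{156}\right)}\right) \left(-57\right) = \left(-46 + \frac{1}{2} \left(- \frac{156}{5}\right) \left(- \frac{1877}{156}\right)\right) \left(-57\right) = \left(-46 + \frac{1877}{10}\right) \left(-57\right) = \frac{1417}{10} \left(-57\right) = - \frac{80769}{10}$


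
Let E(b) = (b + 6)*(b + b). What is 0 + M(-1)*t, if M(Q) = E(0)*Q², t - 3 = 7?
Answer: 0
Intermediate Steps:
t = 10 (t = 3 + 7 = 10)
E(b) = 2*b*(6 + b) (E(b) = (6 + b)*(2*b) = 2*b*(6 + b))
M(Q) = 0 (M(Q) = (2*0*(6 + 0))*Q² = (2*0*6)*Q² = 0*Q² = 0)
0 + M(-1)*t = 0 + 0*10 = 0 + 0 = 0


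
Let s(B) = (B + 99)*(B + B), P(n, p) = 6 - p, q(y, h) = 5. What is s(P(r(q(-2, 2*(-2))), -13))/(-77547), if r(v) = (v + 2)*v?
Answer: -4484/77547 ≈ -0.057823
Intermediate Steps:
r(v) = v*(2 + v) (r(v) = (2 + v)*v = v*(2 + v))
s(B) = 2*B*(99 + B) (s(B) = (99 + B)*(2*B) = 2*B*(99 + B))
s(P(r(q(-2, 2*(-2))), -13))/(-77547) = (2*(6 - 1*(-13))*(99 + (6 - 1*(-13))))/(-77547) = (2*(6 + 13)*(99 + (6 + 13)))*(-1/77547) = (2*19*(99 + 19))*(-1/77547) = (2*19*118)*(-1/77547) = 4484*(-1/77547) = -4484/77547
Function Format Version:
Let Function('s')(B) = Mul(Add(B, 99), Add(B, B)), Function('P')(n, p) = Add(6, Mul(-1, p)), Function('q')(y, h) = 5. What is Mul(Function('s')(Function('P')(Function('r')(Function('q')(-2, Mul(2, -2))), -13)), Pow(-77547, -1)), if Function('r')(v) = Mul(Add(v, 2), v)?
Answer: Rational(-4484, 77547) ≈ -0.057823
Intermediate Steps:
Function('r')(v) = Mul(v, Add(2, v)) (Function('r')(v) = Mul(Add(2, v), v) = Mul(v, Add(2, v)))
Function('s')(B) = Mul(2, B, Add(99, B)) (Function('s')(B) = Mul(Add(99, B), Mul(2, B)) = Mul(2, B, Add(99, B)))
Mul(Function('s')(Function('P')(Function('r')(Function('q')(-2, Mul(2, -2))), -13)), Pow(-77547, -1)) = Mul(Mul(2, Add(6, Mul(-1, -13)), Add(99, Add(6, Mul(-1, -13)))), Pow(-77547, -1)) = Mul(Mul(2, Add(6, 13), Add(99, Add(6, 13))), Rational(-1, 77547)) = Mul(Mul(2, 19, Add(99, 19)), Rational(-1, 77547)) = Mul(Mul(2, 19, 118), Rational(-1, 77547)) = Mul(4484, Rational(-1, 77547)) = Rational(-4484, 77547)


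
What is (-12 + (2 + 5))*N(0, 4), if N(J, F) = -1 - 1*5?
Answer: 30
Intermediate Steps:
N(J, F) = -6 (N(J, F) = -1 - 5 = -6)
(-12 + (2 + 5))*N(0, 4) = (-12 + (2 + 5))*(-6) = (-12 + 7)*(-6) = -5*(-6) = 30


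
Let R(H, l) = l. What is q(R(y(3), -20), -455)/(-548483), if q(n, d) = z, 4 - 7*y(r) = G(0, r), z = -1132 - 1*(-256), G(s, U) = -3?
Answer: 876/548483 ≈ 0.0015971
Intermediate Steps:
z = -876 (z = -1132 + 256 = -876)
y(r) = 1 (y(r) = 4/7 - 1/7*(-3) = 4/7 + 3/7 = 1)
q(n, d) = -876
q(R(y(3), -20), -455)/(-548483) = -876/(-548483) = -876*(-1/548483) = 876/548483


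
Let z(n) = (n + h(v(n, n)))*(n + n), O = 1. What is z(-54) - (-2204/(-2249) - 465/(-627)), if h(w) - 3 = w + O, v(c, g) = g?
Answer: 5278691281/470041 ≈ 11230.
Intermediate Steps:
h(w) = 4 + w (h(w) = 3 + (w + 1) = 3 + (1 + w) = 4 + w)
z(n) = 2*n*(4 + 2*n) (z(n) = (n + (4 + n))*(n + n) = (4 + 2*n)*(2*n) = 2*n*(4 + 2*n))
z(-54) - (-2204/(-2249) - 465/(-627)) = 4*(-54)*(2 - 54) - (-2204/(-2249) - 465/(-627)) = 4*(-54)*(-52) - (-2204*(-1/2249) - 465*(-1/627)) = 11232 - (2204/2249 + 155/209) = 11232 - 1*809231/470041 = 11232 - 809231/470041 = 5278691281/470041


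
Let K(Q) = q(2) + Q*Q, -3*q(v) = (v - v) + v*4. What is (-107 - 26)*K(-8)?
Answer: -24472/3 ≈ -8157.3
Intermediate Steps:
q(v) = -4*v/3 (q(v) = -((v - v) + v*4)/3 = -(0 + 4*v)/3 = -4*v/3)
K(Q) = -8/3 + Q**2 (K(Q) = -4/3*2 + Q*Q = -8/3 + Q**2)
(-107 - 26)*K(-8) = (-107 - 26)*(-8/3 + (-8)**2) = -133*(-8/3 + 64) = -133*184/3 = -24472/3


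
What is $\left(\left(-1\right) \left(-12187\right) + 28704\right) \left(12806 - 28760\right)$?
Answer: $-652375014$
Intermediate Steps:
$\left(\left(-1\right) \left(-12187\right) + 28704\right) \left(12806 - 28760\right) = \left(12187 + 28704\right) \left(-15954\right) = 40891 \left(-15954\right) = -652375014$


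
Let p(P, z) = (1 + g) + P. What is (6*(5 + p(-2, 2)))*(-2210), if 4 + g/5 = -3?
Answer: 411060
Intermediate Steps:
g = -35 (g = -20 + 5*(-3) = -20 - 15 = -35)
p(P, z) = -34 + P (p(P, z) = (1 - 35) + P = -34 + P)
(6*(5 + p(-2, 2)))*(-2210) = (6*(5 + (-34 - 2)))*(-2210) = (6*(5 - 36))*(-2210) = (6*(-31))*(-2210) = -186*(-2210) = 411060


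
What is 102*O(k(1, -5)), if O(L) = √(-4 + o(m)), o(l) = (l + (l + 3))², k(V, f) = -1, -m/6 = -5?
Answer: 102*√3965 ≈ 6422.8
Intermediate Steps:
m = 30 (m = -6*(-5) = 30)
o(l) = (3 + 2*l)² (o(l) = (l + (3 + l))² = (3 + 2*l)²)
O(L) = √3965 (O(L) = √(-4 + (3 + 2*30)²) = √(-4 + (3 + 60)²) = √(-4 + 63²) = √(-4 + 3969) = √3965)
102*O(k(1, -5)) = 102*√3965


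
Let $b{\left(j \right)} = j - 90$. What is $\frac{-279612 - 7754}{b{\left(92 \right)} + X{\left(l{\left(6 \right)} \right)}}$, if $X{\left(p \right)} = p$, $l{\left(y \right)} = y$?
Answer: $- \frac{143683}{4} \approx -35921.0$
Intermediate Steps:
$b{\left(j \right)} = -90 + j$ ($b{\left(j \right)} = j - 90 = -90 + j$)
$\frac{-279612 - 7754}{b{\left(92 \right)} + X{\left(l{\left(6 \right)} \right)}} = \frac{-279612 - 7754}{\left(-90 + 92\right) + 6} = - \frac{287366}{2 + 6} = - \frac{287366}{8} = \left(-287366\right) \frac{1}{8} = - \frac{143683}{4}$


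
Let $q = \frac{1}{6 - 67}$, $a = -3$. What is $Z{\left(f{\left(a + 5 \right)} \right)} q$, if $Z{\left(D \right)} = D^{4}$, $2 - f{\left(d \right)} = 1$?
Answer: $- \frac{1}{61} \approx -0.016393$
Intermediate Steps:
$f{\left(d \right)} = 1$ ($f{\left(d \right)} = 2 - 1 = 1$)
$q = - \frac{1}{61}$ ($q = \frac{1}{-61} = - \frac{1}{61} \approx -0.016393$)
$Z{\left(f{\left(a + 5 \right)} \right)} q = 1^{4} \left(- \frac{1}{61}\right) = 1 \left(- \frac{1}{61}\right) = - \frac{1}{61}$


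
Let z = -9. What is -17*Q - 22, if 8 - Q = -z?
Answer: -5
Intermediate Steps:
Q = -1 (Q = 8 - (-1)*(-9) = 8 - 1*9 = 8 - 9 = -1)
-17*Q - 22 = -17*(-1) - 22 = 17 - 22 = -5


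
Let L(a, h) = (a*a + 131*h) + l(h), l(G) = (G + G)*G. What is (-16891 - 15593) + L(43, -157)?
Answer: -1904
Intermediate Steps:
l(G) = 2*G² (l(G) = (2*G)*G = 2*G²)
L(a, h) = a² + 2*h² + 131*h (L(a, h) = (a*a + 131*h) + 2*h² = (a² + 131*h) + 2*h² = a² + 2*h² + 131*h)
(-16891 - 15593) + L(43, -157) = (-16891 - 15593) + (43² + 2*(-157)² + 131*(-157)) = -32484 + (1849 + 2*24649 - 20567) = -32484 + (1849 + 49298 - 20567) = -32484 + 30580 = -1904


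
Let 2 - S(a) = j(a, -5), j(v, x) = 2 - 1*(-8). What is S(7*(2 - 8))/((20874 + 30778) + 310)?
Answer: -4/25981 ≈ -0.00015396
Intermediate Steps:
j(v, x) = 10 (j(v, x) = 2 + 8 = 10)
S(a) = -8 (S(a) = 2 - 1*10 = 2 - 10 = -8)
S(7*(2 - 8))/((20874 + 30778) + 310) = -8/((20874 + 30778) + 310) = -8/(51652 + 310) = -8/51962 = -8*1/51962 = -4/25981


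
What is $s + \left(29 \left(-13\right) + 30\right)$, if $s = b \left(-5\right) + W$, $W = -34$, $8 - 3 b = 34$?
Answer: $- \frac{1013}{3} \approx -337.67$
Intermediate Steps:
$b = - \frac{26}{3}$ ($b = \frac{8}{3} - \frac{34}{3} = - \frac{26}{3} \approx -8.6667$)
$s = \frac{28}{3}$ ($s = \left(- \frac{26}{3}\right) \left(-5\right) - 34 = \frac{130}{3} - 34 = \frac{28}{3} \approx 9.3333$)
$s + \left(29 \left(-13\right) + 30\right) = \frac{28}{3} + \left(29 \left(-13\right) + 30\right) = \frac{28}{3} + \left(-377 + 30\right) = \frac{28}{3} - 347 = - \frac{1013}{3}$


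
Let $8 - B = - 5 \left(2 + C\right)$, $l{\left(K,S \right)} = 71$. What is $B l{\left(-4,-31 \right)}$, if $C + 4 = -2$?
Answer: $-852$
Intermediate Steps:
$C = -6$ ($C = -4 - 2 = -6$)
$B = -12$ ($B = 8 - - 5 \left(2 - 6\right) = 8 - \left(-5\right) \left(-4\right) = 8 - 20 = -12$)
$B l{\left(-4,-31 \right)} = \left(-12\right) 71 = -852$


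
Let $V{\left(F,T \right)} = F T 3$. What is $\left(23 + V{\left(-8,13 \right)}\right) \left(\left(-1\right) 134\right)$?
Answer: $38726$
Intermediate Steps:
$V{\left(F,T \right)} = 3 F T$
$\left(23 + V{\left(-8,13 \right)}\right) \left(\left(-1\right) 134\right) = \left(23 + 3 \left(-8\right) 13\right) \left(\left(-1\right) 134\right) = \left(23 - 312\right) \left(-134\right) = \left(-289\right) \left(-134\right) = 38726$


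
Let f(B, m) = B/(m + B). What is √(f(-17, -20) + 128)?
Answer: 7*√3589/37 ≈ 11.334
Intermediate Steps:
f(B, m) = B/(B + m)
√(f(-17, -20) + 128) = √(-17/(-17 - 20) + 128) = √(-17/(-37) + 128) = √(-17*(-1/37) + 128) = √(17/37 + 128) = √(4753/37) = 7*√3589/37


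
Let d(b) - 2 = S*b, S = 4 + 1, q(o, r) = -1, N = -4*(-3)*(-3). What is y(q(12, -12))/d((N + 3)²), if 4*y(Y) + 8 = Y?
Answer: -9/21788 ≈ -0.00041307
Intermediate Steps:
N = -36 (N = 12*(-3) = -36)
y(Y) = -2 + Y/4
S = 5
d(b) = 2 + 5*b
y(q(12, -12))/d((N + 3)²) = (-2 + (¼)*(-1))/(2 + 5*(-36 + 3)²) = (-2 - ¼)/(2 + 5*(-33)²) = -9/(4*(2 + 5*1089)) = -9/(4*(2 + 5445)) = -9/4/5447 = -9/4*1/5447 = -9/21788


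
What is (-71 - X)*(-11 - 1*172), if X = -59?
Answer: 2196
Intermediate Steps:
(-71 - X)*(-11 - 1*172) = (-71 - 1*(-59))*(-11 - 1*172) = (-71 + 59)*(-11 - 172) = -12*(-183) = 2196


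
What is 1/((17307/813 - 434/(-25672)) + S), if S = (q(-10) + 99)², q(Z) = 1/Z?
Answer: 43481950/426232455297 ≈ 0.00010201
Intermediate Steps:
S = 978121/100 (S = (1/(-10) + 99)² = (-⅒ + 99)² = (989/10)² = 978121/100 ≈ 9781.2)
1/((17307/813 - 434/(-25672)) + S) = 1/((17307/813 - 434/(-25672)) + 978121/100) = 1/((17307*(1/813) - 434*(-1/25672)) + 978121/100) = 1/((5769/271 + 217/12836) + 978121/100) = 1/(74109691/3478556 + 978121/100) = 1/(426232455297/43481950) = 43481950/426232455297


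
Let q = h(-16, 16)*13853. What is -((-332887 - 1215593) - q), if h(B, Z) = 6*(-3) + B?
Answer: 1077478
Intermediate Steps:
h(B, Z) = -18 + B
q = -471002 (q = (-18 - 16)*13853 = -34*13853 = -471002)
-((-332887 - 1215593) - q) = -((-332887 - 1215593) - 1*(-471002)) = -(-1548480 + 471002) = -1*(-1077478) = 1077478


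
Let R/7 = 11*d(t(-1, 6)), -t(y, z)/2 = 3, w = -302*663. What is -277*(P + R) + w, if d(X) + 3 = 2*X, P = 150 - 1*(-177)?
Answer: 29130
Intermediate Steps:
w = -200226
t(y, z) = -6 (t(y, z) = -2*3 = -6)
P = 327 (P = 150 + 177 = 327)
d(X) = -3 + 2*X
R = -1155 (R = 7*(11*(-3 + 2*(-6))) = 7*(11*(-3 - 12)) = 7*(11*(-15)) = 7*(-165) = -1155)
-277*(P + R) + w = -277*(327 - 1155) - 200226 = -277*(-828) - 200226 = 229356 - 200226 = 29130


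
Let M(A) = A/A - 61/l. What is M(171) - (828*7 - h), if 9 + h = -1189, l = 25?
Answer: -174886/25 ≈ -6995.4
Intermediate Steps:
M(A) = -36/25 (M(A) = A/A - 61/25 = 1 - 61*1/25 = 1 - 61/25 = -36/25)
h = -1198 (h = -9 - 1189 = -1198)
M(171) - (828*7 - h) = -36/25 - (828*7 - 1*(-1198)) = -36/25 - (5796 + 1198) = -36/25 - 1*6994 = -36/25 - 6994 = -174886/25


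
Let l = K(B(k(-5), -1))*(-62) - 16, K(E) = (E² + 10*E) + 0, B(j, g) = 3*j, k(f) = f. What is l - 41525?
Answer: -46191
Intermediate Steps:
K(E) = E² + 10*E
l = -4666 (l = ((3*(-5))*(10 + 3*(-5)))*(-62) - 16 = -15*(10 - 15)*(-62) - 16 = -15*(-5)*(-62) - 16 = 75*(-62) - 16 = -4650 - 16 = -4666)
l - 41525 = -4666 - 41525 = -46191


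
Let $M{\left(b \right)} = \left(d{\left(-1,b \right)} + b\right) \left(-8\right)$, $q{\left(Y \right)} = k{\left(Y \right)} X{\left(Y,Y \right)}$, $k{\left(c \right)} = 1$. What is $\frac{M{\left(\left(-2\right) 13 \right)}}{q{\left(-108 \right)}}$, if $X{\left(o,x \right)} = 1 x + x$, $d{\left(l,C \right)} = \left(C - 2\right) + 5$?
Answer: $- \frac{49}{27} \approx -1.8148$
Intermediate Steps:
$d{\left(l,C \right)} = 3 + C$ ($d{\left(l,C \right)} = \left(-2 + C\right) + 5 = 3 + C$)
$X{\left(o,x \right)} = 2 x$ ($X{\left(o,x \right)} = x + x = 2 x$)
$q{\left(Y \right)} = 2 Y$ ($q{\left(Y \right)} = 1 \cdot 2 Y = 2 Y$)
$M{\left(b \right)} = -24 - 16 b$ ($M{\left(b \right)} = \left(\left(3 + b\right) + b\right) \left(-8\right) = \left(3 + 2 b\right) \left(-8\right) = -24 - 16 b$)
$\frac{M{\left(\left(-2\right) 13 \right)}}{q{\left(-108 \right)}} = \frac{-24 - 16 \left(\left(-2\right) 13\right)}{2 \left(-108\right)} = \frac{-24 - -416}{-216} = \left(-24 + 416\right) \left(- \frac{1}{216}\right) = 392 \left(- \frac{1}{216}\right) = - \frac{49}{27}$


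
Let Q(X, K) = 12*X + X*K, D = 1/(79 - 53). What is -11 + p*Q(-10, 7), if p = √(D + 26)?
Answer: -11 - 95*√17602/13 ≈ -980.53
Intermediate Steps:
D = 1/26 ≈ 0.038462
Q(X, K) = 12*X + K*X
p = √17602/26 (p = √(1/26 + 26) = √(677/26) = √17602/26 ≈ 5.1028)
-11 + p*Q(-10, 7) = -11 + (√17602/26)*(-10*(12 + 7)) = -11 + (√17602/26)*(-10*19) = -11 + (√17602/26)*(-190) = -11 - 95*√17602/13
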